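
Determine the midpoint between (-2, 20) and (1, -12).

The midpoint is the point halfway along the segment.
Move half the horizontal distance: -2 + (1 - -2)/2 = -2 + 3/2 = -1/2
Move half the vertical distance: 20 + (-12 - 20)/2 = 20 + -32/2 = 4
Midpoint = (-1/2, 4)

(-1/2, 4)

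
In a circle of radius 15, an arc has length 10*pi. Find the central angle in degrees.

Arc length L = 2πr × θ/360, so θ = 360L / (2πr).
θ = 360 × 10*pi / (2π × 15)
θ = 120°
θ = 120°

120°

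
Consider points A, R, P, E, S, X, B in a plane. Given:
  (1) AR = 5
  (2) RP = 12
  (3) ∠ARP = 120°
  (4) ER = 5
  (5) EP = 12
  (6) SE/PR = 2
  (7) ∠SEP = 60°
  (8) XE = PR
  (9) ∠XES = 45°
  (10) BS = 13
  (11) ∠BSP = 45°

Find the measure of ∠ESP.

From the given relations: SE = 2·PR = 2·12 = 24.
Step 1: By the law of cosines on triangle SEP: SP² = 24² + 12² − 2·24·12·cos(60°) = 432, so SP = 12·√3.
Step 2: By the inverse law of cosines on triangle ESP: cos(∠ESP) = (24² + (12·√3)² − 12²) / (2·24·12·√3) = 864/997.66 = 0.866, so ∠ESP = 30°.

Therefore, the measure of angle ∠ESP = 30°.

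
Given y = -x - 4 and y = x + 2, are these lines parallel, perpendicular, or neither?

Slope of line 1: m1 = -1
Slope of line 2: m2 = 1
m1 * m2 = -1, so perpendicular.

Perpendicular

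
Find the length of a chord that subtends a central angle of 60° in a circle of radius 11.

Drop a perpendicular from the center to the chord, bisecting both the chord and the central angle.
Each half-chord = r sin(θ/2) = 11 sin(30°).
The full chord = 2 × 11 × sin(30°) = 11.

11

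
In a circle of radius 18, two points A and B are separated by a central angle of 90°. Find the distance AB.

Chord = 2(18) sin(45°) = 18*sqrt(2)

18*sqrt(2)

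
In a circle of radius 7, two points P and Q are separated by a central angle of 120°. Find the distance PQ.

Drop a perpendicular from the center to the chord, bisecting both the chord and the central angle.
Each half-chord = r sin(θ/2) = 7 sin(60°).
The full chord = 2 × 7 × sin(60°) = 7*sqrt(3).

7*sqrt(3)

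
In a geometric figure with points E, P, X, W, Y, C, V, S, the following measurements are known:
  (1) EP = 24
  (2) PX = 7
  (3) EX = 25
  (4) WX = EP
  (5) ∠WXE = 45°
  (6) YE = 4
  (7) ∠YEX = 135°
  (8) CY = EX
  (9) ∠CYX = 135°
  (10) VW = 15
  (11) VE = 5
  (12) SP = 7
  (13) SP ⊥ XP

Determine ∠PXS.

Step 1: By the law of cosines on triangle XPS: XS² = 7² + 7² − 2·7·7·cos(90°) = 98, so XS = 7·√2.
Step 2: By the inverse law of cosines on triangle PXS: cos(∠PXS) = (7² + (7·√2)² − 7²) / (2·7·7·√2) = 98/138.59 = 0.7071, so ∠PXS = 45°.

Therefore, the measure of angle ∠PXS = 45°.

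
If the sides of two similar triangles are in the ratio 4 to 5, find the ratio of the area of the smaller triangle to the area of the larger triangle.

The ratio of areas of similar triangles equals the square of the side ratio.
Side ratio = 4:5
Area ratio = (4/5)^2 = 16/25 = 16:25

16:25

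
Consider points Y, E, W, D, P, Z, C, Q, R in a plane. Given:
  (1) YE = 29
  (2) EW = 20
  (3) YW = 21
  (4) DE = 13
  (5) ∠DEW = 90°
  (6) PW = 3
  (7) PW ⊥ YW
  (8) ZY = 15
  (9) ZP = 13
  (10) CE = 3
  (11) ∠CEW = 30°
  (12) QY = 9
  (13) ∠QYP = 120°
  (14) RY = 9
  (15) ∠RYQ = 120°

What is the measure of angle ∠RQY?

Step 1: By the law of cosines on triangle QYR: QR² = 9² + 9² − 2·9·9·cos(120°) = 243, so QR = 9·√3.
Step 2: By the inverse law of cosines on triangle RQY: cos(∠RQY) = ((9·√3)² + 9² − 9²) / (2·9·√3·9) = 243/280.59 = 0.866, so ∠RQY = 30°.

Therefore, the measure of angle ∠RQY = 30°.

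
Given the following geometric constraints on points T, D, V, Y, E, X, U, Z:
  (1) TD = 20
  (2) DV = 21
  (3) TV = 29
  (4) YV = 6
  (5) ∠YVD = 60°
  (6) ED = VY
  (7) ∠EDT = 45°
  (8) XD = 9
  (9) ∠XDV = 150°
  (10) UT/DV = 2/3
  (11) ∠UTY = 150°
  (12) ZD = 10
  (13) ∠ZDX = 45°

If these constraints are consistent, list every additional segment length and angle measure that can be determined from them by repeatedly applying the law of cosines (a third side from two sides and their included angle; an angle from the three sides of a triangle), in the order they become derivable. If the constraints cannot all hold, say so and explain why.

The constraints are consistent. Derivable facts, in order:
After 1 step:
- DY = 3·√39
- TE ≈ 16.32
- VX ≈ 29.14
- XZ ≈ 7.33
- ∠DTV = 46.4°
- ∠DVT = 43.6°
- ∠TDV = 90°
After 2 steps:
- ∠DET = 119.93°
- ∠DTE = 15.07°
- ∠DVX = 8.88°
- ∠DXV = 21.12°
- ∠DXZ = 74.74°
- ∠DYV = 103.9°
- ∠DZX = 60.26°
- ∠VDY = 16.1°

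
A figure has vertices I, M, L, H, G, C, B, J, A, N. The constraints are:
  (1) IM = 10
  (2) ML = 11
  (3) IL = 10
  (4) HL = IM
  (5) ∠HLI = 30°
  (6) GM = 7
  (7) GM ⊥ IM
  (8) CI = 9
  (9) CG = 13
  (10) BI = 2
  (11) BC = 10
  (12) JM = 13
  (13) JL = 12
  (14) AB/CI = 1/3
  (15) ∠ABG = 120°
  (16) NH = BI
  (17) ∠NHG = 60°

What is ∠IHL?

From the given relations: HL = IM = 10.
Step 1: By the law of cosines on triangle HLI: HI² = 10² + 10² − 2·10·10·cos(30°) = 26.79, so HI ≈ 5.18.
Step 2: By the inverse law of cosines on triangle IHL: cos(∠IHL) = (5.18² + 10² − 10²) / (2·5.18·10) = 26.79/103.53 = 0.2588, so ∠IHL = 75°.

Therefore, the measure of angle ∠IHL = 75°.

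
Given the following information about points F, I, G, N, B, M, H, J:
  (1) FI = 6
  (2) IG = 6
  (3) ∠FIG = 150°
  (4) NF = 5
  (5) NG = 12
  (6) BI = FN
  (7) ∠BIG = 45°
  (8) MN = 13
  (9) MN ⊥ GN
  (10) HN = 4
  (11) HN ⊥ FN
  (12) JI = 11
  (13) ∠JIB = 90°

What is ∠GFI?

Step 1: By the law of cosines on triangle FIG: FG² = 6² + 6² − 2·6·6·cos(150°) = 134.35, so FG ≈ 11.59.
Step 2: By the inverse law of cosines on triangle GFI: cos(∠GFI) = (11.59² + 6² − 6²) / (2·11.59·6) = 134.35/139.09 = 0.9659, so ∠GFI = 15°.

Therefore, the measure of angle ∠GFI = 15°.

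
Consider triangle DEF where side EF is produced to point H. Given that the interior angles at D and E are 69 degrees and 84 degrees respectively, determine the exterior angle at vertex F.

Exterior angle = 69 + 84 = 153 degrees (exterior angle theorem).

153 degrees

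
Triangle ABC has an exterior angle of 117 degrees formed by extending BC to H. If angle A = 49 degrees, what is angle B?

angle B = 117 - 49 = 68 degrees (exterior angle theorem).

68 degrees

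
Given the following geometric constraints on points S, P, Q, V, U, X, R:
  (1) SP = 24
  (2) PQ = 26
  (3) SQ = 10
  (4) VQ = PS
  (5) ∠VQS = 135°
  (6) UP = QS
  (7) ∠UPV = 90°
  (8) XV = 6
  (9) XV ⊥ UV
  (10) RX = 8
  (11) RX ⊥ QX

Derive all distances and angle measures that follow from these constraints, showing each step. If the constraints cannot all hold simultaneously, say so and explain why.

The constraints are consistent.

From the given relations:
  VQ = PS = 24
  UP = QS = 10

Step 1: From SQ = 10, QV = 24, and ∠SQV = 135°, by the law of cosines:
  SV² = SQ² + QV² - 2·SQ·QV·cos(135°) = 100 + 576 + 339.4 = 1015
  SV ≈ 31.87

Step 2: From SP = 24, SQ = 10, PQ = 26, by the inverse law of cosines:
  cos(∠PSQ) = (SP² + SQ² - PQ²) / (2·SP·SQ)
  ∠PSQ = 90°

Step 3: From PQ = 26, PS = 24, QS = 10, by the inverse law of cosines:
  cos(∠QPS) = (PQ² + PS² - QS²) / (2·PQ·PS)
  ∠QPS = 22.62°

Step 4: From QP = 26, QS = 10, PS = 24, by the inverse law of cosines:
  cos(∠PQS) = (QP² + QS² - PS²) / (2·QP·QS)
  ∠PQS = 67.38°

Step 5: From SQ = 10, SV = 31.87, QV = 24, by the inverse law of cosines:
  cos(∠QSV) = (SQ² + SV² - QV²) / (2·SQ·SV)
  ∠QSV = 32.18°

Step 6: From VQ = 24, VS = 31.87, QS = 10, by the inverse law of cosines:
  cos(∠QVS) = (VQ² + VS² - QS²) / (2·VQ·VS)
  ∠QVS = 12.82°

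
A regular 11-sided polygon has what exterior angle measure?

Each exterior angle of a regular n-gon is 360 / n.
For n = 11: 360 / 11 = 360/11 degrees.

360/11 degrees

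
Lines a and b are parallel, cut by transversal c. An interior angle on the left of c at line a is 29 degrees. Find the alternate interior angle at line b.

Alternate interior angles are equal: 29 degrees.

29 degrees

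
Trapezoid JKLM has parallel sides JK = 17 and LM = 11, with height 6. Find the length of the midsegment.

The midsegment (median) of a trapezoid connects the midpoints of the non-parallel sides.
Its length is the average of the two bases: (17 + 11) / 2 = 14.

14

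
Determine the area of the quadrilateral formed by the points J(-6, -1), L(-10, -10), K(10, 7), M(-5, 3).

Using the Shoelace formula for a quadrilateral (vertices in order):
Area = (1/2)|sum of (x_i * y_(i+1) - x_(i+1) * y_i)|
Terms: (-6*-10 - -10*-1) = 50, (-10*7 - 10*-10) = 30, (10*3 - -5*7) = 65, (-5*-1 - -6*3) = 23
Sum = 168
Area = (1/2)(168) = 84

84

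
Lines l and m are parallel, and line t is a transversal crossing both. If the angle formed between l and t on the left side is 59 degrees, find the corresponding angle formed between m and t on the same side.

When a transversal crosses parallel lines, angles in the same position at each intersection are called corresponding angles.
These are always equal, so the answer is 59 degrees.

59 degrees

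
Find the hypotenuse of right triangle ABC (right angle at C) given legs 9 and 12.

By the Pythagorean theorem: AB^2 = AC^2 + BC^2
AB^2 = 9^2 + 12^2 = 81 + 144 = 225
AB = sqrt(225) = 15

15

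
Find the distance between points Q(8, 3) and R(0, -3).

The horizontal distance is |0 - 8| = 8 and the vertical distance is |-3 - 3| = 6.
By the Pythagorean theorem, d = sqrt(8^2 + 6^2) = sqrt(100) = 10.

10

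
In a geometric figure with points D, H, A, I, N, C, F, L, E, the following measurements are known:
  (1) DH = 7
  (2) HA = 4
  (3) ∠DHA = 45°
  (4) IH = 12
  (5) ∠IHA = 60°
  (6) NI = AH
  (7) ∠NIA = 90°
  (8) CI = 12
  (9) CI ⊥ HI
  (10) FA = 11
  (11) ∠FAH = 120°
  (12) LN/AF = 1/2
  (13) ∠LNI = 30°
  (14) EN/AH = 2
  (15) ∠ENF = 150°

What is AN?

From the given relations: NI = AH = 4.
Step 1: By the law of cosines on triangle AHI: AI² = 4² + 12² − 2·4·12·cos(60°) = 112, so AI = 4·√7.
Step 2: By the law of cosines on triangle AIN: AN² = (4·√7)² + 4² − 2·4·√7·4·cos(90°) = 128, so AN = 8·√2.

Therefore, the length of AN = 8·√2.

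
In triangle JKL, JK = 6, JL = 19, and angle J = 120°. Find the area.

Area = (1/2) * JK * JL * sin(J)
Area = (1/2) * 6 * 19 * sin(120°)
Area = (1/2) * 6 * 19 * sqrt(3)/2
Area = 57*sqrt(3)/2

57*sqrt(3)/2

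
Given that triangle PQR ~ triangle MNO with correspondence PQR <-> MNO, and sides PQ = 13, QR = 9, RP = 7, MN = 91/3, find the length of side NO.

k = 91/3/13 = 7/3. NO = 7/3 * 9 = 21.

21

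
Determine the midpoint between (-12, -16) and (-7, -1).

The midpoint is the average of the coordinates:
x: (-12 + -7)/2 = -19/2
y: (-16 + -1)/2 = -17/2
Midpoint = (-19/2, -17/2)

(-19/2, -17/2)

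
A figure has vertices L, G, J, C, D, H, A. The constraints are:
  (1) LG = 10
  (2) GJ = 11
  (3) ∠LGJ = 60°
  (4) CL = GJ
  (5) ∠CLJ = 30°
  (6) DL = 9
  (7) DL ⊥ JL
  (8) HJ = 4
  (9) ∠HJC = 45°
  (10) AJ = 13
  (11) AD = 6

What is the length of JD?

Step 1: By the law of cosines on triangle LGJ: LJ² = 10² + 11² − 2·10·11·cos(60°) = 111, so LJ = √111.
Step 2: By the law of cosines on triangle JLD: JD² = √111² + 9² − 2·√111·9·cos(90°) = 192, so JD = 8·√3.

Therefore, the length of JD = 8·√3.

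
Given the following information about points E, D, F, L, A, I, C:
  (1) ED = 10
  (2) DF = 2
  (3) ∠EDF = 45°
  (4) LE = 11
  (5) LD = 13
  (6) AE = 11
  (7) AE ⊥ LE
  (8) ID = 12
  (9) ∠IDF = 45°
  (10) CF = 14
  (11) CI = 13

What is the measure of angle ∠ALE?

Step 1: By the law of cosines on triangle LEA: LA² = 11² + 11² − 2·11·11·cos(90°) = 242, so LA = 11·√2.
Step 2: By the inverse law of cosines on triangle ALE: cos(∠ALE) = ((11·√2)² + 11² − 11²) / (2·11·√2·11) = 242/342.24 = 0.7071, so ∠ALE = 45°.

Therefore, the measure of angle ∠ALE = 45°.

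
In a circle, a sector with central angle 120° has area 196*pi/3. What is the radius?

Sector area A = πr² × θ/360, so r² = 360A / (πθ).
r² = 360 × 196*pi/3 / (π × 120)
r² = 196
r = 14

14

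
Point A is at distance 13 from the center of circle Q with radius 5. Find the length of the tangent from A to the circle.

The tangent, radius, and line from the external point to the center form a right triangle.
The right angle is where the tangent meets the radius.
By the Pythagorean theorem: tangent² + 5² = 13²
tangent² = 169 - 25 = 144
tangent = 12

12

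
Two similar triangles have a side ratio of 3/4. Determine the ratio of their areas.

The ratio of areas of similar triangles equals the square of the side ratio.
Side ratio = 3:4
Area ratio = (3/4)^2 = 9/16 = 9:16

9:16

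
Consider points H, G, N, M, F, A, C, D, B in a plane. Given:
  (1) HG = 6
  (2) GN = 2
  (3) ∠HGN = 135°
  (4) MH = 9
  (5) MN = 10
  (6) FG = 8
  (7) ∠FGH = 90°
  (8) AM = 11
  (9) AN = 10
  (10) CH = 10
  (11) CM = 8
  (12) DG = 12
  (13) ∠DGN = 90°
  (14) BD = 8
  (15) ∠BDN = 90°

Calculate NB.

Step 1: By the law of cosines on triangle DGN: DN² = 12² + 2² − 2·12·2·cos(90°) = 148, so DN = 2·√37.
Step 2: By the law of cosines on triangle NDB: NB² = (2·√37)² + 8² − 2·2·√37·8·cos(90°) = 212, so NB = 2·√53.

Therefore, the length of NB = 2·√53.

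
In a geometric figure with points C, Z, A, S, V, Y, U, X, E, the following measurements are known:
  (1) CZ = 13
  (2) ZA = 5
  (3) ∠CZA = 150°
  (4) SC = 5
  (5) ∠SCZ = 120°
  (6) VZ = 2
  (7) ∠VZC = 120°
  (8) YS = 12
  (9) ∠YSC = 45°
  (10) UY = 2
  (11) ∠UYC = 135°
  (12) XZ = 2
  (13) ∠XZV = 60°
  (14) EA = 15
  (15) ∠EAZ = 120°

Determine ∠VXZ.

Step 1: By the law of cosines on triangle XZV: XV² = 2² + 2² − 2·2·2·cos(60°) = 4, so XV = 2.
Step 2: By the inverse law of cosines on triangle VXZ: cos(∠VXZ) = (2² + 2² − 2²) / (2·2·2) = 4/8 = 0.5, so ∠VXZ = 60°.

Therefore, the measure of angle ∠VXZ = 60°.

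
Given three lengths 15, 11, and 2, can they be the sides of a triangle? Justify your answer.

Check the triangle inequality: 11 + 2 = 13 ≤ 15.
Since the sum of two sides does not exceed the third, no triangle can be formed.

No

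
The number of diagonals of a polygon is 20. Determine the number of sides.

Using d = n(n - 3)/2, we solve 20 = n(n - 3)/2.
So n(n - 3) = 40.
Testing n = 8: 8 * 5 = 40 = 40. Correct.
The polygon has 8 sides.

8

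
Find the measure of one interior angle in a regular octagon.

Each interior angle of a regular n-gon is (n - 2) * 180 / n.
For n = 8: (8 - 2) * 180 / 8 = 1080/8 = 135 degrees.

135 degrees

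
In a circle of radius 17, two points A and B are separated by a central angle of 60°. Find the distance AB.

Chord length = 2r sin(θ/2)
= 2 × 17 × sin(60°/2)
= 2 × 17 × sin(30°)
= 17

17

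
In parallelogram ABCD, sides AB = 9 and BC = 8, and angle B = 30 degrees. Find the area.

Area = 9 * 8 * sin(30°) = 72 * 1/2 = 36

36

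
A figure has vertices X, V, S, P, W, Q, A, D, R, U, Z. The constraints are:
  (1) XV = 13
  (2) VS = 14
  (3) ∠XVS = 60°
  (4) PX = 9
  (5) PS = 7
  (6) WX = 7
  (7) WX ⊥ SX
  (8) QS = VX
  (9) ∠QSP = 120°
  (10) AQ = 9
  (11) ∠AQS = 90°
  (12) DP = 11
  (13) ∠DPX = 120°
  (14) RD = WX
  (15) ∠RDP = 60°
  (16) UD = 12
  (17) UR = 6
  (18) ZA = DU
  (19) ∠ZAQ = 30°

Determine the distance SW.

Step 1: By the law of cosines on triangle SVX: SX² = 14² + 13² − 2·14·13·cos(60°) = 183, so SX = √183.
Step 2: By the law of cosines on triangle SXW: SW² = √183² + 7² − 2·√183·7·cos(90°) = 232, so SW = 2·√58.

Therefore, the length of SW = 2·√58.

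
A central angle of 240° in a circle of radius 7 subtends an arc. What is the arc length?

The full circumference is 2πr = 2π(7) = 14*pi.
The arc spans 240° out of 360°, which is a fraction of 2/3.
Arc length = 14*pi × 2/3 = 28*pi/3.

28*pi/3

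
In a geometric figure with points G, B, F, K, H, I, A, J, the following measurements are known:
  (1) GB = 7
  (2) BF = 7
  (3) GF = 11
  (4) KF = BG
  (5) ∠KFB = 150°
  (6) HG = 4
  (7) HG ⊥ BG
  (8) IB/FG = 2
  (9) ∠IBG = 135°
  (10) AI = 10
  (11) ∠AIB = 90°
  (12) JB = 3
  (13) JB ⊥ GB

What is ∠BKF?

From the given relations: KF = BG = 7.
Step 1: By the law of cosines on triangle KFB: KB² = 7² + 7² − 2·7·7·cos(150°) = 182.87, so KB ≈ 13.52.
Step 2: By the inverse law of cosines on triangle BKF: cos(∠BKF) = (13.52² + 7² − 7²) / (2·13.52·7) = 182.87/189.32 = 0.9659, so ∠BKF = 15°.

Therefore, the measure of angle ∠BKF = 15°.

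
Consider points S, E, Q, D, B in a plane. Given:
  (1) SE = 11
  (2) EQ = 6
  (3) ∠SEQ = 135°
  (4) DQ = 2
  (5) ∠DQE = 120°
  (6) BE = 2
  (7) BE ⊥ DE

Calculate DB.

Step 1: By the law of cosines on triangle EQD: ED² = 6² + 2² − 2·6·2·cos(120°) = 52, so ED = 2·√13.
Step 2: By the law of cosines on triangle DEB: DB² = (2·√13)² + 2² − 2·2·√13·2·cos(90°) = 56, so DB = 2·√14.

Therefore, the length of DB = 2·√14.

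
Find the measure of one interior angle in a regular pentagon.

Each interior angle of a regular n-gon is (n - 2) * 180 / n.
For n = 5: (5 - 2) * 180 / 5 = 540/5 = 108 degrees.

108 degrees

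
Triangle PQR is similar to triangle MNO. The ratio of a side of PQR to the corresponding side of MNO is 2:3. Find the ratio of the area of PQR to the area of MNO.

Area scales with the square of linear dimensions. If every length is multiplied by 2/3, then the area is multiplied by (2/3)^2 = 4/9.
The area ratio is 4:9.

4:9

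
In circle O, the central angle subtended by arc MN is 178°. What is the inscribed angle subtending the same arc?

An inscribed angle intercepts an arc from a point on the circle, while the central angle intercepts the same arc from the center.
The inscribed angle is always half the central angle: 178° / 2 = 89°.

89°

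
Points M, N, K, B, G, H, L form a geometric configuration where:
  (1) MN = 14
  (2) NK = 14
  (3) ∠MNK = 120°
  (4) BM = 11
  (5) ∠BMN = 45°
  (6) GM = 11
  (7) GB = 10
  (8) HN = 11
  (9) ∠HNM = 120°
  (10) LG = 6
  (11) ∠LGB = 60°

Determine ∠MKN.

Step 1: By the law of cosines on triangle KNM: KM² = 14² + 14² − 2·14·14·cos(120°) = 588, so KM = 14·√3.
Step 2: By the inverse law of cosines on triangle MKN: cos(∠MKN) = ((14·√3)² + 14² − 14²) / (2·14·√3·14) = 588/678.96 = 0.866, so ∠MKN = 30°.

Therefore, the measure of angle ∠MKN = 30°.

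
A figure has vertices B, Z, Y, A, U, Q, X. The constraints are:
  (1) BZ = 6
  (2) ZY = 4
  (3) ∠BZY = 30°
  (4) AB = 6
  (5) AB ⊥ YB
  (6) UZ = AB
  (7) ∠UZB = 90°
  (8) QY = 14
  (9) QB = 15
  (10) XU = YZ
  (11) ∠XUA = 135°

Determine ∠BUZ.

From the given relations: UZ = AB = 6.
Step 1: By the law of cosines on triangle UZB: UB² = 6² + 6² − 2·6·6·cos(90°) = 72, so UB = 6·√2.
Step 2: By the inverse law of cosines on triangle BUZ: cos(∠BUZ) = ((6·√2)² + 6² − 6²) / (2·6·√2·6) = 72/101.82 = 0.7071, so ∠BUZ = 45°.

Therefore, the measure of angle ∠BUZ = 45°.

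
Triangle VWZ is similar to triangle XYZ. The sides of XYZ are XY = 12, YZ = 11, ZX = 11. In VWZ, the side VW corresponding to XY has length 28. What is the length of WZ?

Similar triangles have proportional sides. Setting up the proportion:
VW / XY = WZ / YZ
28 / 12 = WZ / 11
WZ = 11 * 28 / 12 = 77/3.

77/3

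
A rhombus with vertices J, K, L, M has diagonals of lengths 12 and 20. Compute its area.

Area of a rhombus = (d1 * d2) / 2
Area = (12 * 20) / 2
Area = 240 / 2
Area = 120

120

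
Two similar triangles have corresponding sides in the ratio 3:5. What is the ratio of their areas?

Area scales with the square of linear dimensions. If every length is multiplied by 3/5, then the area is multiplied by (3/5)^2 = 9/25.
The area ratio is 9:25.

9:25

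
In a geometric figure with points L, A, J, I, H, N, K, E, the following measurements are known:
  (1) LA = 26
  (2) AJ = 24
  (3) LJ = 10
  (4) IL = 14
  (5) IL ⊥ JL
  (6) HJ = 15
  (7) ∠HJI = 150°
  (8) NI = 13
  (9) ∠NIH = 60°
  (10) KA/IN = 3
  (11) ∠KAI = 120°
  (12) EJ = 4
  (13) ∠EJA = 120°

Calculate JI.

Step 1: By the law of cosines on triangle JLI: JI² = 10² + 14² − 2·10·14·cos(90°) = 296, so JI = 2·√74.

Therefore, the length of JI = 2·√74.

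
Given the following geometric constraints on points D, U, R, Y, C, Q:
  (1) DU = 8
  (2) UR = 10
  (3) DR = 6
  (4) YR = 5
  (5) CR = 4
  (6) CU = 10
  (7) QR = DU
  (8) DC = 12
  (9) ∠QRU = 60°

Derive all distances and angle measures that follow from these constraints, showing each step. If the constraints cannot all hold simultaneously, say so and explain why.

These constraints are not satisfiable: by the triangle inequality in triangle RDC, (3) DR = 6 and (5) CR = 4 force DC ≤ 6 + 4 = 10, but (8) says DC = 12. No planar figure meets all of them, so nothing further can be derived.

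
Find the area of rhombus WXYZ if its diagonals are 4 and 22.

Area of a rhombus = (d1 * d2) / 2
Area = (4 * 22) / 2
Area = 88 / 2
Area = 44

44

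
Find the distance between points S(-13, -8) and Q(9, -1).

d = sqrt((22)^2 + (7)^2) = sqrt(533)

sqrt(533)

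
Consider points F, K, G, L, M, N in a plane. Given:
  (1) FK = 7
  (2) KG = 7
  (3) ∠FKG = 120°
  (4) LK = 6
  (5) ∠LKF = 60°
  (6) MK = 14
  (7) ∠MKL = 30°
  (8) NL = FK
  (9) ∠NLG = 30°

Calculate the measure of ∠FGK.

Step 1: By the law of cosines on triangle GKF: GF² = 7² + 7² − 2·7·7·cos(120°) = 147, so GF = 7·√3.
Step 2: By the inverse law of cosines on triangle FGK: cos(∠FGK) = ((7·√3)² + 7² − 7²) / (2·7·√3·7) = 147/169.74 = 0.866, so ∠FGK = 30°.

Therefore, the measure of angle ∠FGK = 30°.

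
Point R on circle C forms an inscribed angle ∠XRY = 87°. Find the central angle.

By the inscribed angle theorem, the central angle is twice the inscribed angle.
Central angle = 2 × 87° = 174°

174°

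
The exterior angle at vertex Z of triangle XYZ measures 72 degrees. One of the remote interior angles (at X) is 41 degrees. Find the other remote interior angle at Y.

angle Y = 72 - 41 = 31 degrees (exterior angle theorem).

31 degrees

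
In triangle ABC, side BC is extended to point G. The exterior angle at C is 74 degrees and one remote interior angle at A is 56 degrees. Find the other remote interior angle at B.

By the exterior angle theorem: exterior angle = sum of remote interior angles.
74 = 56 + angle B
angle B = 74 - 56 = 18 degrees

18 degrees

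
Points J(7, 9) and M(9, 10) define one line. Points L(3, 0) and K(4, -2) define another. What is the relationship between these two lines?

Slope of line 1: m1 = (10 - 9)/(9 - 7) = 1/2 = 1/2
Slope of line 2: m2 = (-2 - 0)/(4 - 3) = -2/1 = -2
m1 * m2 = -1, so perpendicular.

Perpendicular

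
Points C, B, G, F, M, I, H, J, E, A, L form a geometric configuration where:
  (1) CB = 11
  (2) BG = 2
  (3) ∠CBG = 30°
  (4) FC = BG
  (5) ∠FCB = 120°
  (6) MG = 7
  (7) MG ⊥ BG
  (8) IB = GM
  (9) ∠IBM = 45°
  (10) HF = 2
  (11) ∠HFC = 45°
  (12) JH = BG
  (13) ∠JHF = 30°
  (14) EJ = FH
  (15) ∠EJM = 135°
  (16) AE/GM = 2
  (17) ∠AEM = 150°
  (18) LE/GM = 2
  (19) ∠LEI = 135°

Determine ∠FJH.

From the given relations: JH = BG = 2.
Step 1: By the law of cosines on triangle JHF: JF² = 2² + 2² − 2·2·2·cos(30°) = 1.07, so JF ≈ 1.04.
Step 2: By the inverse law of cosines on triangle FJH: cos(∠FJH) = (1.04² + 2² − 2²) / (2·1.04·2) = 1.07/4.14 = 0.2588, so ∠FJH = 75°.

Therefore, the measure of angle ∠FJH = 75°.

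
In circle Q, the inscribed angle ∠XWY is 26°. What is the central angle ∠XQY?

The inscribed angle theorem states that a central angle is always twice any inscribed angle that subtends the same arc.
Since the inscribed angle is 26°, the central angle = 2 × 26° = 52°.

52°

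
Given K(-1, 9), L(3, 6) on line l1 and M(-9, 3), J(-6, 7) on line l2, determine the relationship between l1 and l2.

Slope of line 1: m1 = (6 - 9)/(3 - -1) = -3/4 = -3/4
Slope of line 2: m2 = (7 - 3)/(-6 - -9) = 4/3 = 4/3
m1 * m2 = (-3/4) * (4/3) = -1 = -1, so the lines are perpendicular.

Perpendicular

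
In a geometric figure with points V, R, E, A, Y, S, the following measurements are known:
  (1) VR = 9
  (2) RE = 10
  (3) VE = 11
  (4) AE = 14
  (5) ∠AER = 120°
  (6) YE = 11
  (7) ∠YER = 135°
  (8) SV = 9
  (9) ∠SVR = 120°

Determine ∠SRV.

Step 1: By the law of cosines on triangle RVS: RS² = 9² + 9² − 2·9·9·cos(120°) = 243, so RS = 9·√3.
Step 2: By the inverse law of cosines on triangle SRV: cos(∠SRV) = ((9·√3)² + 9² − 9²) / (2·9·√3·9) = 243/280.59 = 0.866, so ∠SRV = 30°.

Therefore, the measure of angle ∠SRV = 30°.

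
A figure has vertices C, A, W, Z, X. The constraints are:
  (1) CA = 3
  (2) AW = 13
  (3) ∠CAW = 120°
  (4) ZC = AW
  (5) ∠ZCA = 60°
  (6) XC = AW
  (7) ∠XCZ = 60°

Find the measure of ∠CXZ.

From the given relations: XC = AW = 13; ZC = AW = 13.
Step 1: By the law of cosines on triangle XCZ: XZ² = 13² + 13² − 2·13·13·cos(60°) = 169, so XZ = 13.
Step 2: By the inverse law of cosines on triangle CXZ: cos(∠CXZ) = (13² + 13² − 13²) / (2·13·13) = 169/338 = 0.5, so ∠CXZ = 60°.

Therefore, the measure of angle ∠CXZ = 60°.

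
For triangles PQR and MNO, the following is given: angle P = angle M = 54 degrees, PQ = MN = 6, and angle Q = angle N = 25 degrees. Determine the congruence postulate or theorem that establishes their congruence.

The given information matches ASA: Two pairs of corresponding angles and the included side are equal (Angle-Side-Angle).

ASA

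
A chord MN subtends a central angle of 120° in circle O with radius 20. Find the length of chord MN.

Chord = 2(20) sin(60°) = 20*sqrt(3)

20*sqrt(3)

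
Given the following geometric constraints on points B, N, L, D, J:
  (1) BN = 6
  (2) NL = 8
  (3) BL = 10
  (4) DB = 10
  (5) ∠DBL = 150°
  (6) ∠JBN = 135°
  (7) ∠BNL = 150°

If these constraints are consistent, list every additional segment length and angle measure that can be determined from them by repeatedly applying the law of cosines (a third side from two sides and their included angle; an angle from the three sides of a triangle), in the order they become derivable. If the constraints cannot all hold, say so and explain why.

These constraints are not satisfiable: (1), (2) and (3) fix all three sides of triangle BNL, so by the law of cosines cos(∠BNL) = (6² + 8² − 10²) / (2·6·8) = 0.0000, i.e. ∠BNL ≈ 90°, which contradicts (7) ∠BNL = 150°. No planar figure meets all of them, so nothing further can be derived.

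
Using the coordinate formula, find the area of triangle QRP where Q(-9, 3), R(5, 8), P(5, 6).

The Shoelace formula computes the area from vertex coordinates by summing cross products.
For vertices (-9,3), (5,8), (5,6):
Signed sum = -9*8 - 5*3 + 5*6 - 5*8 + 5*3 - -9*6
= -87 + -10 + 69 = -28
Area = (1/2)|-28| = 14.

14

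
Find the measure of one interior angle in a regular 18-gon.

Each interior angle of a regular n-gon is (n - 2) * 180 / n.
For n = 18: (18 - 2) * 180 / 18 = 2880/18 = 160 degrees.

160 degrees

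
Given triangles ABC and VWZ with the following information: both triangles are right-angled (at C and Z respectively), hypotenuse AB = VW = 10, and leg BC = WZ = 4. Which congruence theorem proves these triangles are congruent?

Consider the given information: both triangles are right-angled (at C and Z respectively), hypotenuse AB = VW = 10, and leg BC = WZ = 4
This is not SSS or AAS: SSS requires all three pairs of sides, but we don't have that. AAS requires two angles and a non-included side.
The correct criterion is HL. The hypotenuse and one leg of two right triangles are equal (Hypotenuse-Leg).

HL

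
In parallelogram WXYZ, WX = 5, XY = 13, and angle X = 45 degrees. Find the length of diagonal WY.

Using the law of cosines:
d^2 = 5^2 + 13^2 - 2(5)(13)cos(45 degrees)
d^2 = 25 + 169 - 130*sqrt(2)/2
d^2 = 194 - 65*sqrt(2)
d = sqrt(194 - 65*sqrt(2))

sqrt(194 - 65*sqrt(2))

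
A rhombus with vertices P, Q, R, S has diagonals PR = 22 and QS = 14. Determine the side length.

Half-diagonals are 11 and 7. side = sqrt(11^2 + 7^2) = sqrt(170)

sqrt(170)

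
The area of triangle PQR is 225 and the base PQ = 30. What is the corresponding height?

Area = (1/2) * base * height
height = 2 * Area / base
height = 2 * 225 / 30
height = 450 / 30
height = 15

15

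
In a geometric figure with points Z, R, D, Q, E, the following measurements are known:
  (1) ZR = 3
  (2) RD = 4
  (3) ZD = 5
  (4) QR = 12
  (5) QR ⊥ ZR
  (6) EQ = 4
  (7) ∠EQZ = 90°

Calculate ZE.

Step 1: By the law of cosines on triangle ZRQ: ZQ² = 3² + 12² − 2·3·12·cos(90°) = 153, so ZQ = 3·√17.
Step 2: By the law of cosines on triangle ZQE: ZE² = (3·√17)² + 4² − 2·3·√17·4·cos(90°) = 169, so ZE = 13.

Therefore, the length of ZE = 13.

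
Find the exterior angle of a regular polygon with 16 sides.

Each exterior angle of a regular n-gon is 360 / n.
For n = 16: 360 / 16 = 45/2 degrees.

45/2 degrees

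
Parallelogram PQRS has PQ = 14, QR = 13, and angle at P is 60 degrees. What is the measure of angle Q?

Consecutive angles are supplementary: angle Q = 180 - 60 = 120 degrees.

120 degrees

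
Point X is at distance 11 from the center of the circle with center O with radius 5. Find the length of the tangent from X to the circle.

Let T be the point of tangency. Then OT ⊥ XT (radius ⊥ tangent).
In right triangle OTX: OX² = OT² + XT²
11² = 5² + XT²
XT² = 96, XT = 4*sqrt(6)

4*sqrt(6)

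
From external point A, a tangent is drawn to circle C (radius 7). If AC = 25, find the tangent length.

Let T be the point of tangency. Then CT ⊥ AT (radius ⊥ tangent).
In right triangle CTA: CA² = CT² + AT²
25² = 7² + AT²
AT² = 576, AT = 24

24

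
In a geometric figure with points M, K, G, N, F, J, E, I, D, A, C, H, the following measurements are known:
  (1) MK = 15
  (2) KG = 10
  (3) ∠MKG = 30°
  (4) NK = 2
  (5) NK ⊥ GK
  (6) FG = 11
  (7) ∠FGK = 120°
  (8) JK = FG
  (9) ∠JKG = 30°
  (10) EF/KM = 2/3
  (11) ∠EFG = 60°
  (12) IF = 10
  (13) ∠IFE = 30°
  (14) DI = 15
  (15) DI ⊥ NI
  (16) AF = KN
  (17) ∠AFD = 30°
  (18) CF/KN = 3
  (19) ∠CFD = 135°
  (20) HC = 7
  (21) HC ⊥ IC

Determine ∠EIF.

From the given relations: EF = 2/3·KM = 2/3·15 = 10.
Step 1: By the law of cosines on triangle IFE: IE² = 10² + 10² − 2·10·10·cos(30°) = 26.79, so IE ≈ 5.18.
Step 2: By the inverse law of cosines on triangle EIF: cos(∠EIF) = (5.18² + 10² − 10²) / (2·5.18·10) = 26.79/103.53 = 0.2588, so ∠EIF = 75°.

Therefore, the measure of angle ∠EIF = 75°.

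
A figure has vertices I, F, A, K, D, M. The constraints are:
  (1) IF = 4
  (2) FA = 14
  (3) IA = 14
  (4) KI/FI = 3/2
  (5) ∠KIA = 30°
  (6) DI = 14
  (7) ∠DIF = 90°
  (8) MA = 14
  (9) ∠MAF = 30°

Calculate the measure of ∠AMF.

Step 1: By the law of cosines on triangle MAF: MF² = 14² + 14² − 2·14·14·cos(30°) = 52.52, so MF ≈ 7.25.
Step 2: By the inverse law of cosines on triangle AMF: cos(∠AMF) = (14² + 7.25² − 14²) / (2·14·7.25) = 52.52/202.91 = 0.2588, so ∠AMF = 75°.

Therefore, the measure of angle ∠AMF = 75°.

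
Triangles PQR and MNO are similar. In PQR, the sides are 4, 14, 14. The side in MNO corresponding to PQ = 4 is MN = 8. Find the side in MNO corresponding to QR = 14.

k = 8/4 = 2. NO = 2 * 14 = 28.

28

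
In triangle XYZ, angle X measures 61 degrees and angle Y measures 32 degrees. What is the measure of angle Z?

The interior angles sum to 180°: angle Z = 180 - 61 - 32 = 87°.
The triangle is acute (angles 61°, 32°, 87°).

87 degrees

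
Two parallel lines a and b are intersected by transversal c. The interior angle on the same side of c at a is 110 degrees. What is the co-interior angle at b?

Co-interior (same-side interior) angles are between the parallel lines on the same side of the transversal.
Unlike corresponding or alternate interior angles, they are supplementary rather than equal.
So the angle = 180 - 110 = 70 degrees.

70 degrees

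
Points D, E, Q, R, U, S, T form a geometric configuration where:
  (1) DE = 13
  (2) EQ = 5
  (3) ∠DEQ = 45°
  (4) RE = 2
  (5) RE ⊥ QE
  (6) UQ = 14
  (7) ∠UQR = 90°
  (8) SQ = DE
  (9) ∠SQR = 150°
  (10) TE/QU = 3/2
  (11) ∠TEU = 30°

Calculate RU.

Step 1: By the law of cosines on triangle REQ: RQ² = 2² + 5² − 2·2·5·cos(90°) = 29, so RQ = √29.
Step 2: By the law of cosines on triangle RQU: RU² = √29² + 14² − 2·√29·14·cos(90°) = 225, so RU = 15.

Therefore, the length of RU = 15.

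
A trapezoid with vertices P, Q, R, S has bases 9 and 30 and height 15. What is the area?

Area = (9 + 30) * 15 / 2 = 585 / 2 = 585/2

585/2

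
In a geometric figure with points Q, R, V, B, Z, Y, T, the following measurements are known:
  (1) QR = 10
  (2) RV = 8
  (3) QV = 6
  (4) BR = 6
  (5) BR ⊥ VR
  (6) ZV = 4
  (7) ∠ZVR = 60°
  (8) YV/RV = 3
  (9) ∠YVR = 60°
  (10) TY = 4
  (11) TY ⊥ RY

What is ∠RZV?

Step 1: By the law of cosines on triangle ZVR: ZR² = 4² + 8² − 2·4·8·cos(60°) = 48, so ZR = 4·√3.
Step 2: By the inverse law of cosines on triangle RZV: cos(∠RZV) = ((4·√3)² + 4² − 8²) / (2·4·√3·4) = 0/55.43 = 0, so ∠RZV = 90°.

Therefore, the measure of angle ∠RZV = 90°.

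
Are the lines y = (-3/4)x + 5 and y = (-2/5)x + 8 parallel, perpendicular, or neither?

Slope of line 1: m1 = -3/4
Slope of line 2: m2 = -2/5
m1 != m2 (-3/4 != -2/5), so not parallel.
m1 * m2 = (-3/4) * (-2/5) = 3/10 != -1, so not perpendicular.
The lines are neither parallel nor perpendicular.

Neither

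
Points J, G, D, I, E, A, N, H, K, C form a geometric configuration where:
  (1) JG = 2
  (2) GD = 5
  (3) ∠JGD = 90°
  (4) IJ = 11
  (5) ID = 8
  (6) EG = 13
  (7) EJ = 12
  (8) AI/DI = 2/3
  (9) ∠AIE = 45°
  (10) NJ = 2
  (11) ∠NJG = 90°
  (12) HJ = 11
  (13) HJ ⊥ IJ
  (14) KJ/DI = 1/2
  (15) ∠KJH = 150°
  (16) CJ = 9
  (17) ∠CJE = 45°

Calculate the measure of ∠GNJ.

Step 1: By the law of cosines on triangle NJG: NG² = 2² + 2² − 2·2·2·cos(90°) = 8, so NG = 2·√2.
Step 2: By the inverse law of cosines on triangle GNJ: cos(∠GNJ) = ((2·√2)² + 2² − 2²) / (2·2·√2·2) = 8/11.31 = 0.7071, so ∠GNJ = 45°.

Therefore, the measure of angle ∠GNJ = 45°.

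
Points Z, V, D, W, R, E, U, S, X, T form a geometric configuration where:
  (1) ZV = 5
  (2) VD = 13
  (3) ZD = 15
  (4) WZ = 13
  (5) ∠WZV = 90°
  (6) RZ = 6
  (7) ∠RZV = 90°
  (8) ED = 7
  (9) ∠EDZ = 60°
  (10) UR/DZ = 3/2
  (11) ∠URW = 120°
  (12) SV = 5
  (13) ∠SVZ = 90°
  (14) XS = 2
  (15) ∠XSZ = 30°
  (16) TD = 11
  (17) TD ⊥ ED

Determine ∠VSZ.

Step 1: By the law of cosines on triangle SVZ: SZ² = 5² + 5² − 2·5·5·cos(90°) = 50, so SZ = 5·√2.
Step 2: By the inverse law of cosines on triangle VSZ: cos(∠VSZ) = (5² + (5·√2)² − 5²) / (2·5·5·√2) = 50/70.71 = 0.7071, so ∠VSZ = 45°.

Therefore, the measure of angle ∠VSZ = 45°.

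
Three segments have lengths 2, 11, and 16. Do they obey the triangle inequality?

No.
The triangle inequality is violated: 2 + 11 = 13 ≤ 16.
These lengths cannot form a triangle.

No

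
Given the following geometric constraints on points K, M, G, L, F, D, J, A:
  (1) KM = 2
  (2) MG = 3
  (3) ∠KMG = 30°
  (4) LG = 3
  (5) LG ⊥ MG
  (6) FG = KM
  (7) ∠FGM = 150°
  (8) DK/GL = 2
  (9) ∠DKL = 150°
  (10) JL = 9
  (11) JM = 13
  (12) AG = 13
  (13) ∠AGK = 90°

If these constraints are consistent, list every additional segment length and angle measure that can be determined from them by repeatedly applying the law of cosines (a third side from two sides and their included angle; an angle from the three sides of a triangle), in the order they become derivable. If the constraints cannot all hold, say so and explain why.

The constraints are consistent. Derivable facts, in order:
After 1 step:
- KG ≈ 1.61
- MF ≈ 4.84
- ML = 3·√2
After 2 steps:
- KA ≈ 13.1
- ∠FMG = 11.93°
- ∠GFM = 18.07°
- ∠GKM = 111.74°
- ∠GLM = 45°
- ∠GML = 45°
- ∠JLM = 156.44°
- ∠JML = 16.07°
- ∠KGM = 38.26°
- ∠LJM = 7.5°
After 3 steps:
- ∠AKG = 82.92°
- ∠GAK = 7.08°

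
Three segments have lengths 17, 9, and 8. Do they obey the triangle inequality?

The longest side is 17. The other two sides sum to 8 + 9 = 17.
Since 17 ≤ 17, the two shorter sides cannot reach around to close the triangle.

No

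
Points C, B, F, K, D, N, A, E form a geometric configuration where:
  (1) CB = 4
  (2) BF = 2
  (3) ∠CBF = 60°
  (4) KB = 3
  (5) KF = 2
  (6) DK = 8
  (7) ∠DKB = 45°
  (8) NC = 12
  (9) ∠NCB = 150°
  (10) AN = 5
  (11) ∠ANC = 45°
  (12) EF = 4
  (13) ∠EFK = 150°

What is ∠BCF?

Step 1: By the law of cosines on triangle CBF: CF² = 4² + 2² − 2·4·2·cos(60°) = 12, so CF = 2·√3.
Step 2: By the inverse law of cosines on triangle BCF: cos(∠BCF) = (4² + (2·√3)² − 2²) / (2·4·2·√3) = 24/27.71 = 0.866, so ∠BCF = 30°.

Therefore, the measure of angle ∠BCF = 30°.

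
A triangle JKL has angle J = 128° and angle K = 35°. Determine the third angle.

The interior angles sum to 180°: angle L = 180 - 128 - 35 = 17°.
The triangle is obtuse (angles 128°, 35°, 17°).

17 degrees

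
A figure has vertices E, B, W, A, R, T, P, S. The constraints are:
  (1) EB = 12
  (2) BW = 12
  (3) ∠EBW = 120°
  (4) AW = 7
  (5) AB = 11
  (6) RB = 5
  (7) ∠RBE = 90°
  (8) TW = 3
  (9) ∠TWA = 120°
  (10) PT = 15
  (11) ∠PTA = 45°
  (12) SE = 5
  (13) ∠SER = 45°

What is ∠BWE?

Step 1: By the law of cosines on triangle WBE: WE² = 12² + 12² − 2·12·12·cos(120°) = 432, so WE = 12·√3.
Step 2: By the inverse law of cosines on triangle BWE: cos(∠BWE) = (12² + (12·√3)² − 12²) / (2·12·12·√3) = 432/498.83 = 0.866, so ∠BWE = 30°.

Therefore, the measure of angle ∠BWE = 30°.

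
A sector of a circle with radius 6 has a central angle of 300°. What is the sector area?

The full circle has area πr² = π(6)² = 36*pi.
The sector covers 300° out of 360°, a fraction of 5/6.
Sector area = 36*pi × 5/6 = 30*pi.

30*pi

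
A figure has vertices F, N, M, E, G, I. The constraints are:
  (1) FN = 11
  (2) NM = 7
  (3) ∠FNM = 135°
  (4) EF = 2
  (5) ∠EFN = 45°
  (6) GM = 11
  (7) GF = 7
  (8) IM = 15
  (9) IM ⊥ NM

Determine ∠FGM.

Step 1: By the law of cosines on triangle FNM: FM² = 11² + 7² − 2·11·7·cos(135°) = 278.89, so FM ≈ 16.7.
Step 2: By the inverse law of cosines on triangle FGM: cos(∠FGM) = (7² + 11² − 16.7²) / (2·7·11) = -108.89/154 = -0.7071, so ∠FGM = 135°.

Therefore, the measure of angle ∠FGM = 135°.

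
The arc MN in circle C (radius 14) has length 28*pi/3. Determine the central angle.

θ = 360 × 28*pi/3 / (2π × 14) = 120° (rearranging arc length formula).

120°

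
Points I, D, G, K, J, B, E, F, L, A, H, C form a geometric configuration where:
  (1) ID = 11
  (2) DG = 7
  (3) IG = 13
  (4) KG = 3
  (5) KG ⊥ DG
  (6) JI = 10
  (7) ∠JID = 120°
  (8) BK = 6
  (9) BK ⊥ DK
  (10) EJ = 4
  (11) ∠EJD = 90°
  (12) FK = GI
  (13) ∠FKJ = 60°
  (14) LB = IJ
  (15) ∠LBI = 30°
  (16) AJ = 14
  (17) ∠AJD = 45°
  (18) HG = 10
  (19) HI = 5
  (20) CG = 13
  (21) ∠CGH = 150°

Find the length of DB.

Step 1: By the law of cosines on triangle DGK: DK² = 7² + 3² − 2·7·3·cos(90°) = 58, so DK = √58.
Step 2: By the law of cosines on triangle DKB: DB² = √58² + 6² − 2·√58·6·cos(90°) = 94, so DB = √94.

Therefore, the length of DB = √94.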